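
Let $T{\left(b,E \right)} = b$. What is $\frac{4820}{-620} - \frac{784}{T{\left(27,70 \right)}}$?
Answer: $- \frac{30811}{837} \approx -36.811$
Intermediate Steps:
$\frac{4820}{-620} - \frac{784}{T{\left(27,70 \right)}} = \frac{4820}{-620} - \frac{784}{27} = 4820 \left(- \frac{1}{620}\right) - \frac{784}{27} = - \frac{241}{31} - \frac{784}{27} = - \frac{30811}{837}$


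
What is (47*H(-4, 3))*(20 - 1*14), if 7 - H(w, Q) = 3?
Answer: 1128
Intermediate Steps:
H(w, Q) = 4 (H(w, Q) = 7 - 1*3 = 7 - 3 = 4)
(47*H(-4, 3))*(20 - 1*14) = (47*4)*(20 - 1*14) = 188*(20 - 14) = 188*6 = 1128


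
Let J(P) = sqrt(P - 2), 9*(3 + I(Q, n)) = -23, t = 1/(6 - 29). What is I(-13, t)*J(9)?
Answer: -50*sqrt(7)/9 ≈ -14.699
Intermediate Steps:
t = -1/23 (t = 1/(-23) = -1/23 ≈ -0.043478)
I(Q, n) = -50/9 (I(Q, n) = -3 + (1/9)*(-23) = -3 - 23/9 = -50/9)
J(P) = sqrt(-2 + P)
I(-13, t)*J(9) = -50*sqrt(-2 + 9)/9 = -50*sqrt(7)/9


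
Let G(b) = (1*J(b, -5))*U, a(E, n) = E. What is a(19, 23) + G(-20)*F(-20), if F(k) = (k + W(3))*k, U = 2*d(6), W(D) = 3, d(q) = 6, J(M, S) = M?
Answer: -81581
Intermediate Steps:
U = 12 (U = 2*6 = 12)
G(b) = 12*b (G(b) = (1*b)*12 = b*12 = 12*b)
F(k) = k*(3 + k) (F(k) = (k + 3)*k = (3 + k)*k = k*(3 + k))
a(19, 23) + G(-20)*F(-20) = 19 + (12*(-20))*(-20*(3 - 20)) = 19 - (-4800)*(-17) = 19 - 240*340 = 19 - 81600 = -81581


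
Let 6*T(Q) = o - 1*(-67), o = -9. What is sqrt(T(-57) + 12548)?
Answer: sqrt(113019)/3 ≈ 112.06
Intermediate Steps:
T(Q) = 29/3 (T(Q) = (-9 - 1*(-67))/6 = (-9 + 67)/6 = (1/6)*58 = 29/3)
sqrt(T(-57) + 12548) = sqrt(29/3 + 12548) = sqrt(37673/3) = sqrt(113019)/3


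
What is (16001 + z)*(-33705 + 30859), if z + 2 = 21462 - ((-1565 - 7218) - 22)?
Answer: -131673036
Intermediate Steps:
z = 30265 (z = -2 + (21462 - ((-1565 - 7218) - 22)) = -2 + (21462 - (-8783 - 22)) = -2 + (21462 - 1*(-8805)) = -2 + (21462 + 8805) = -2 + 30267 = 30265)
(16001 + z)*(-33705 + 30859) = (16001 + 30265)*(-33705 + 30859) = 46266*(-2846) = -131673036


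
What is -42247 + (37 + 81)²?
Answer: -28323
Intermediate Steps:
-42247 + (37 + 81)² = -42247 + 118² = -42247 + 13924 = -28323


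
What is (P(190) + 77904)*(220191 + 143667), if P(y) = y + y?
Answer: 28484259672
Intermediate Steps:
P(y) = 2*y
(P(190) + 77904)*(220191 + 143667) = (2*190 + 77904)*(220191 + 143667) = (380 + 77904)*363858 = 78284*363858 = 28484259672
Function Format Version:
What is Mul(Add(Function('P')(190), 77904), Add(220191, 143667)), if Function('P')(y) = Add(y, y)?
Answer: 28484259672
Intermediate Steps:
Function('P')(y) = Mul(2, y)
Mul(Add(Function('P')(190), 77904), Add(220191, 143667)) = Mul(Add(Mul(2, 190), 77904), Add(220191, 143667)) = Mul(Add(380, 77904), 363858) = Mul(78284, 363858) = 28484259672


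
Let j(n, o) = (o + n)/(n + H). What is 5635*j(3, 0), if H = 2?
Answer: 3381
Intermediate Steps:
j(n, o) = (n + o)/(2 + n) (j(n, o) = (o + n)/(n + 2) = (n + o)/(2 + n))
5635*j(3, 0) = 5635*((3 + 0)/(2 + 3)) = 5635*(3/5) = 5635*((⅕)*3) = 5635*(⅗) = 3381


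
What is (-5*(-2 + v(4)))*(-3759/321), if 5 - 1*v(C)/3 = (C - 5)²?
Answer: 62650/107 ≈ 585.51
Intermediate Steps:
v(C) = 15 - 3*(-5 + C)² (v(C) = 15 - 3*(C - 5)² = 15 - 3*(-5 + C)²)
(-5*(-2 + v(4)))*(-3759/321) = (-5*(-2 + (15 - 3*(-5 + 4)²)))*(-3759/321) = (-5*(-2 + (15 - 3*(-1)²)))*(-3759*1/321) = -5*(-2 + (15 - 3*1))*(-1253/107) = -5*(-2 + (15 - 3))*(-1253/107) = -5*(-2 + 12)*(-1253/107) = -5*10*(-1253/107) = -50*(-1253/107) = 62650/107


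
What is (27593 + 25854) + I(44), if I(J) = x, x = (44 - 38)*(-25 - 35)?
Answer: 53087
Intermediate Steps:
x = -360 (x = 6*(-60) = -360)
I(J) = -360
(27593 + 25854) + I(44) = (27593 + 25854) - 360 = 53447 - 360 = 53087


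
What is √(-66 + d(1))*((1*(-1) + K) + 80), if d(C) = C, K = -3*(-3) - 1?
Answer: 87*I*√65 ≈ 701.42*I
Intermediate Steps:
K = 8 (K = 9 - 1 = 8)
√(-66 + d(1))*((1*(-1) + K) + 80) = √(-66 + 1)*((1*(-1) + 8) + 80) = √(-65)*((-1 + 8) + 80) = (I*√65)*(7 + 80) = (I*√65)*87 = 87*I*√65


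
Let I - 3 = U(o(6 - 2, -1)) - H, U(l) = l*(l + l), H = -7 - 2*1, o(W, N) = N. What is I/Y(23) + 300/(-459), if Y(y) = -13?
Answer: -3442/1989 ≈ -1.7305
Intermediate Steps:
H = -9 (H = -7 - 2 = -9)
U(l) = 2*l² (U(l) = l*(2*l) = 2*l²)
I = 14 (I = 3 + (2*(-1)² - 1*(-9)) = 3 + (2*1 + 9) = 3 + (2 + 9) = 3 + 11 = 14)
I/Y(23) + 300/(-459) = 14/(-13) + 300/(-459) = 14*(-1/13) + 300*(-1/459) = -14/13 - 100/153 = -3442/1989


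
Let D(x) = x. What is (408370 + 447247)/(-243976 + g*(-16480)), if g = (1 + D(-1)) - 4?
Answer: -855617/178056 ≈ -4.8053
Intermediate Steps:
g = -4 (g = (1 - 1) - 4 = 0 - 4 = -4)
(408370 + 447247)/(-243976 + g*(-16480)) = (408370 + 447247)/(-243976 - 4*(-16480)) = 855617/(-243976 + 65920) = 855617/(-178056) = 855617*(-1/178056) = -855617/178056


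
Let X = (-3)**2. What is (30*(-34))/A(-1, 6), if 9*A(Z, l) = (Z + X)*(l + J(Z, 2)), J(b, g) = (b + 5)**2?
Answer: -2295/44 ≈ -52.159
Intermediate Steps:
X = 9
J(b, g) = (5 + b)**2
A(Z, l) = (9 + Z)*(l + (5 + Z)**2)/9 (A(Z, l) = ((Z + 9)*(l + (5 + Z)**2))/9 = ((9 + Z)*(l + (5 + Z)**2))/9 = (9 + Z)*(l + (5 + Z)**2)/9)
(30*(-34))/A(-1, 6) = (30*(-34))/(6 + (5 - 1)**2 + (1/9)*(-1)*6 + (1/9)*(-1)*(5 - 1)**2) = -1020/(6 + 4**2 - 2/3 + (1/9)*(-1)*4**2) = -1020/(6 + 16 - 2/3 + (1/9)*(-1)*16) = -1020/(6 + 16 - 2/3 - 16/9) = -1020/176/9 = -1020*9/176 = -2295/44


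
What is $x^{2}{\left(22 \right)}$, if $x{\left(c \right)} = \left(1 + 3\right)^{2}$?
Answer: $256$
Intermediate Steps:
$x{\left(c \right)} = 16$ ($x{\left(c \right)} = 4^{2} = 16$)
$x^{2}{\left(22 \right)} = 16^{2} = 256$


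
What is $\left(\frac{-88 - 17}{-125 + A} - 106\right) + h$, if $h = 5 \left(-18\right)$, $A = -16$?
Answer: $- \frac{9177}{47} \approx -195.26$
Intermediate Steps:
$h = -90$
$\left(\frac{-88 - 17}{-125 + A} - 106\right) + h = \left(\frac{-88 - 17}{-125 - 16} - 106\right) - 90 = \left(- \frac{105}{-141} - 106\right) - 90 = \left(\left(-105\right) \left(- \frac{1}{141}\right) - 106\right) - 90 = \left(\frac{35}{47} - 106\right) - 90 = - \frac{4947}{47} - 90 = - \frac{9177}{47}$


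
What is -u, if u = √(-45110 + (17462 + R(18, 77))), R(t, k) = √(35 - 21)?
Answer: -I*√(27648 - √14) ≈ -166.27*I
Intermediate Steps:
R(t, k) = √14
u = √(-27648 + √14) (u = √(-45110 + (17462 + √14)) = √(-27648 + √14) ≈ 166.27*I)
-u = -√(-27648 + √14)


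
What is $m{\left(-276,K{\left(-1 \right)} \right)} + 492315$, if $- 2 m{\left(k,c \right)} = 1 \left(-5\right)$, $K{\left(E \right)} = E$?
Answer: $\frac{984635}{2} \approx 4.9232 \cdot 10^{5}$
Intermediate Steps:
$m{\left(k,c \right)} = \frac{5}{2}$ ($m{\left(k,c \right)} = - \frac{1 \left(-5\right)}{2} = \left(- \frac{1}{2}\right) \left(-5\right) = \frac{5}{2}$)
$m{\left(-276,K{\left(-1 \right)} \right)} + 492315 = \frac{5}{2} + 492315 = \frac{984635}{2}$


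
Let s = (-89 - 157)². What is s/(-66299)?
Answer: -60516/66299 ≈ -0.91277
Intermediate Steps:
s = 60516 (s = (-246)² = 60516)
s/(-66299) = 60516/(-66299) = 60516*(-1/66299) = -60516/66299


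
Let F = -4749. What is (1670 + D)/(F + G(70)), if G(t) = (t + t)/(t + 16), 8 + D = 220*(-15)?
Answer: 70434/204137 ≈ 0.34503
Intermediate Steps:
D = -3308 (D = -8 + 220*(-15) = -8 - 3300 = -3308)
G(t) = 2*t/(16 + t) (G(t) = (2*t)/(16 + t) = 2*t/(16 + t))
(1670 + D)/(F + G(70)) = (1670 - 3308)/(-4749 + 2*70/(16 + 70)) = -1638/(-4749 + 2*70/86) = -1638/(-4749 + 2*70*(1/86)) = -1638/(-4749 + 70/43) = -1638/(-204137/43) = -1638*(-43/204137) = 70434/204137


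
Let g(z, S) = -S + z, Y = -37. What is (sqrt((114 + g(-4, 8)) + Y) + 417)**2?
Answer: (417 + sqrt(65))**2 ≈ 1.8068e+5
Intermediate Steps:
g(z, S) = z - S
(sqrt((114 + g(-4, 8)) + Y) + 417)**2 = (sqrt((114 + (-4 - 1*8)) - 37) + 417)**2 = (sqrt((114 + (-4 - 8)) - 37) + 417)**2 = (sqrt((114 - 12) - 37) + 417)**2 = (sqrt(102 - 37) + 417)**2 = (sqrt(65) + 417)**2 = (417 + sqrt(65))**2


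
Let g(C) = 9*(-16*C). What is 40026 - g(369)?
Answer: 93162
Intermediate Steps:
g(C) = -144*C
40026 - g(369) = 40026 - (-144)*369 = 40026 - 1*(-53136) = 40026 + 53136 = 93162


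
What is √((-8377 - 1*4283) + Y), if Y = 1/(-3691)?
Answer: I*√172473273151/3691 ≈ 112.52*I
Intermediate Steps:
Y = -1/3691 ≈ -0.00027093
√((-8377 - 1*4283) + Y) = √((-8377 - 1*4283) - 1/3691) = √((-8377 - 4283) - 1/3691) = √(-12660 - 1/3691) = √(-46728061/3691) = I*√172473273151/3691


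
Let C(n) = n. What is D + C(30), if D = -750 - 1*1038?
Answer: -1758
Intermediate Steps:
D = -1788 (D = -750 - 1038 = -1788)
D + C(30) = -1788 + 30 = -1758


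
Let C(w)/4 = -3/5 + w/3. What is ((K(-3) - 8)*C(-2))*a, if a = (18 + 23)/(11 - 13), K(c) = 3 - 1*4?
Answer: -4674/5 ≈ -934.80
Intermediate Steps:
K(c) = -1 (K(c) = 3 - 4 = -1)
C(w) = -12/5 + 4*w/3 (C(w) = 4*(-3/5 + w/3) = 4*(-3*⅕ + w*(⅓)) = 4*(-⅗ + w/3) = -12/5 + 4*w/3)
a = -41/2 (a = 41/(-2) = 41*(-½) = -41/2 ≈ -20.500)
((K(-3) - 8)*C(-2))*a = ((-1 - 8)*(-12/5 + (4/3)*(-2)))*(-41/2) = -9*(-12/5 - 8/3)*(-41/2) = -9*(-76/15)*(-41/2) = (228/5)*(-41/2) = -4674/5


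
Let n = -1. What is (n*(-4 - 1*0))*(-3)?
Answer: -12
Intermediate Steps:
(n*(-4 - 1*0))*(-3) = -(-4 - 1*0)*(-3) = -(-4 + 0)*(-3) = -1*(-4)*(-3) = 4*(-3) = -12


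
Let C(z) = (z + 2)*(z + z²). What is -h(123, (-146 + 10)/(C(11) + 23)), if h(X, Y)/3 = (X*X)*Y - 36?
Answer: 6360444/1739 ≈ 3657.5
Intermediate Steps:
C(z) = (2 + z)*(z + z²)
h(X, Y) = -108 + 3*Y*X² (h(X, Y) = 3*((X*X)*Y - 36) = 3*(X²*Y - 36) = 3*(Y*X² - 36) = 3*(-36 + Y*X²) = -108 + 3*Y*X²)
-h(123, (-146 + 10)/(C(11) + 23)) = -(-108 + 3*((-146 + 10)/(11*(2 + 11² + 3*11) + 23))*123²) = -(-108 + 3*(-136/(11*(2 + 121 + 33) + 23))*15129) = -(-108 + 3*(-136/(11*156 + 23))*15129) = -(-108 + 3*(-136/(1716 + 23))*15129) = -(-108 + 3*(-136/1739)*15129) = -(-108 - 6172632/1739) = -1*(-6360444/1739) = 6360444/1739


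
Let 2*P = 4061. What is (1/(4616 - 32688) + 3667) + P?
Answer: 159940219/28072 ≈ 5697.5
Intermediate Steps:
P = 4061/2 (P = (½)*4061 = 4061/2 ≈ 2030.5)
(1/(4616 - 32688) + 3667) + P = (1/(4616 - 32688) + 3667) + 4061/2 = (1/(-28072) + 3667) + 4061/2 = (-1/28072 + 3667) + 4061/2 = 102940023/28072 + 4061/2 = 159940219/28072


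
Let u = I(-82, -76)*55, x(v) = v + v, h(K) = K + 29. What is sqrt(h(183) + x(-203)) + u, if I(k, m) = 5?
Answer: 275 + I*sqrt(194) ≈ 275.0 + 13.928*I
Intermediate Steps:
h(K) = 29 + K
x(v) = 2*v
u = 275 (u = 5*55 = 275)
sqrt(h(183) + x(-203)) + u = sqrt((29 + 183) + 2*(-203)) + 275 = sqrt(212 - 406) + 275 = sqrt(-194) + 275 = I*sqrt(194) + 275 = 275 + I*sqrt(194)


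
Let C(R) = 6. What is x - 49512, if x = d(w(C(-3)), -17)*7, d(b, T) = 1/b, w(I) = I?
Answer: -297065/6 ≈ -49511.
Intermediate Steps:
x = 7/6 ≈ 1.1667
x - 49512 = 7/6 - 49512 = -297065/6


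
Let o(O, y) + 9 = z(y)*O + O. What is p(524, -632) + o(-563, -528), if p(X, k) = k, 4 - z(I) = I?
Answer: -300720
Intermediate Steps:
z(I) = 4 - I
o(O, y) = -9 + O + O*(4 - y) (o(O, y) = -9 + ((4 - y)*O + O) = -9 + (O*(4 - y) + O) = -9 + (O + O*(4 - y)) = -9 + O + O*(4 - y))
p(524, -632) + o(-563, -528) = -632 + (-9 - 563 - 1*(-563)*(-4 - 528)) = -632 + (-9 - 563 - 1*(-563)*(-532)) = -632 + (-9 - 563 - 299516) = -632 - 300088 = -300720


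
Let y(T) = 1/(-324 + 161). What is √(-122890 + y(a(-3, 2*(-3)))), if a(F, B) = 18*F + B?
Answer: I*√3265064573/163 ≈ 350.56*I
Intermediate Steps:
a(F, B) = B + 18*F
y(T) = -1/163 (y(T) = 1/(-163) = -1/163)
√(-122890 + y(a(-3, 2*(-3)))) = √(-122890 - 1/163) = √(-20031071/163) = I*√3265064573/163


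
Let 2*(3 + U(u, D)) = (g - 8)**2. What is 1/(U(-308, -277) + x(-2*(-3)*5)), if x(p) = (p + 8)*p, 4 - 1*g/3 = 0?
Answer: 1/1145 ≈ 0.00087336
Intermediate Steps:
g = 12 (g = 12 - 3*0 = 12 + 0 = 12)
U(u, D) = 5 (U(u, D) = -3 + (12 - 8)**2/2 = -3 + (1/2)*4**2 = -3 + (1/2)*16 = -3 + 8 = 5)
x(p) = p*(8 + p) (x(p) = (8 + p)*p = p*(8 + p))
1/(U(-308, -277) + x(-2*(-3)*5)) = 1/(5 + (-2*(-3)*5)*(8 - 2*(-3)*5)) = 1/(5 + (6*5)*(8 + 6*5)) = 1/(5 + 30*(8 + 30)) = 1/(5 + 30*38) = 1/(5 + 1140) = 1/1145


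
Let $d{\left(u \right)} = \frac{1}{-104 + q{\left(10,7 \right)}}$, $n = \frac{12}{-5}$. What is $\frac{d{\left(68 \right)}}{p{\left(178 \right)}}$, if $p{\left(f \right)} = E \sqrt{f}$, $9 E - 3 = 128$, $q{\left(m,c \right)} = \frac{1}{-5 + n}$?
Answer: $- \frac{333 \sqrt{178}}{89844254} \approx -4.945 \cdot 10^{-5}$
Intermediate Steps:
$n = - \frac{12}{5}$ ($n = 12 \left(- \frac{1}{5}\right) = - \frac{12}{5} \approx -2.4$)
$q{\left(m,c \right)} = - \frac{5}{37}$ ($q{\left(m,c \right)} = \frac{1}{-5 - \frac{12}{5}} = \frac{1}{- \frac{37}{5}} = - \frac{5}{37}$)
$E = \frac{131}{9}$ ($E = \frac{1}{3} + \frac{1}{9} \cdot 128 = \frac{1}{3} + \frac{128}{9} = \frac{131}{9} \approx 14.556$)
$d{\left(u \right)} = - \frac{37}{3853}$ ($d{\left(u \right)} = \frac{1}{-104 - \frac{5}{37}} = \frac{1}{- \frac{3853}{37}} = - \frac{37}{3853}$)
$p{\left(f \right)} = \frac{131 \sqrt{f}}{9}$
$\frac{d{\left(68 \right)}}{p{\left(178 \right)}} = - \frac{37}{3853 \frac{131 \sqrt{178}}{9}} = - \frac{37 \frac{9 \sqrt{178}}{23318}}{3853} = - \frac{333 \sqrt{178}}{89844254}$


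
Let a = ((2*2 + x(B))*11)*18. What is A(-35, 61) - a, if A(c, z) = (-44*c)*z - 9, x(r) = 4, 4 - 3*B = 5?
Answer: 92347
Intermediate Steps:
B = -⅓ (B = 4/3 - ⅓*5 = 4/3 - 5/3 = -⅓ ≈ -0.33333)
A(c, z) = -9 - 44*c*z (A(c, z) = -44*c*z - 9 = -9 - 44*c*z)
a = 1584 (a = ((2*2 + 4)*11)*18 = ((4 + 4)*11)*18 = (8*11)*18 = 88*18 = 1584)
A(-35, 61) - a = (-9 - 44*(-35)*61) - 1*1584 = (-9 + 93940) - 1584 = 93931 - 1584 = 92347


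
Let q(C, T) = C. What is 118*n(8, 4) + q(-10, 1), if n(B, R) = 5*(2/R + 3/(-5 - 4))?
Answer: 265/3 ≈ 88.333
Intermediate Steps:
n(B, R) = -5/3 + 10/R (n(B, R) = 5*(2/R + 3/(-9)) = 5*(2/R + 3*(-1/9)) = 5*(2/R - 1/3) = 5*(-1/3 + 2/R) = -5/3 + 10/R)
118*n(8, 4) + q(-10, 1) = 118*(-5/3 + 10/4) - 10 = 118*(-5/3 + 10*(1/4)) - 10 = 118*(-5/3 + 5/2) - 10 = 118*(5/6) - 10 = 295/3 - 10 = 265/3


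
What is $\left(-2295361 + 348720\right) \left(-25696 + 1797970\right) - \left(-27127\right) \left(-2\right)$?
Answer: $-3449981285888$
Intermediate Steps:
$\left(-2295361 + 348720\right) \left(-25696 + 1797970\right) - \left(-27127\right) \left(-2\right) = \left(-1946641\right) 1772274 - 54254 = -3449981231634 - 54254 = -3449981285888$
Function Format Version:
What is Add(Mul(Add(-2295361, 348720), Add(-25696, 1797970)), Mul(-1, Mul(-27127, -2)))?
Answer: -3449981285888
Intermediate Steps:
Add(Mul(Add(-2295361, 348720), Add(-25696, 1797970)), Mul(-1, Mul(-27127, -2))) = Add(Mul(-1946641, 1772274), Mul(-1, 54254)) = Add(-3449981231634, -54254) = -3449981285888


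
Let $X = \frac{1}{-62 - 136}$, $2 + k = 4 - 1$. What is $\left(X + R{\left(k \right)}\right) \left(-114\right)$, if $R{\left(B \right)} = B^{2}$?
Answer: $- \frac{3743}{33} \approx -113.42$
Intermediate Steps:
$k = 1$ ($k = -2 + \left(4 - 1\right) = -2 + 3 = 1$)
$X = - \frac{1}{198}$ ($X = \frac{1}{-198} = - \frac{1}{198} \approx -0.0050505$)
$\left(X + R{\left(k \right)}\right) \left(-114\right) = \left(- \frac{1}{198} + 1^{2}\right) \left(-114\right) = \left(- \frac{1}{198} + 1\right) \left(-114\right) = \frac{197}{198} \left(-114\right) = - \frac{3743}{33}$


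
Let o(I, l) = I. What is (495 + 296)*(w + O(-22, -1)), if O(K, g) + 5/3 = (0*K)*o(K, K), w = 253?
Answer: 596414/3 ≈ 1.9880e+5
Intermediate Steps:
O(K, g) = -5/3 (O(K, g) = -5/3 + (0*K)*K = -5/3 + 0*K = -5/3 + 0 = -5/3)
(495 + 296)*(w + O(-22, -1)) = (495 + 296)*(253 - 5/3) = 791*(754/3) = 596414/3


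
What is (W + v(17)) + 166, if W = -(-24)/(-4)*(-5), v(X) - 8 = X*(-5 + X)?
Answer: 408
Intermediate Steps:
v(X) = 8 + X*(-5 + X)
W = 30 (W = -(-24)*(-1)/4*(-5) = -6*1*(-5) = -6*(-5) = 30)
(W + v(17)) + 166 = (30 + (8 + 17**2 - 5*17)) + 166 = (30 + (8 + 289 - 85)) + 166 = (30 + 212) + 166 = 242 + 166 = 408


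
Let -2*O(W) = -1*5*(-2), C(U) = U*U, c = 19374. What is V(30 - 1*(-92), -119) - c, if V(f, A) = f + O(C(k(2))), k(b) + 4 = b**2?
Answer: -19257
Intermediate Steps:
k(b) = -4 + b**2
C(U) = U**2
O(W) = -5 (O(W) = -(-1*5)*(-2)/2 = -(-5)*(-2)/2 = -1/2*10 = -5)
V(f, A) = -5 + f (V(f, A) = f - 5 = -5 + f)
V(30 - 1*(-92), -119) - c = (-5 + (30 - 1*(-92))) - 1*19374 = (-5 + (30 + 92)) - 19374 = (-5 + 122) - 19374 = 117 - 19374 = -19257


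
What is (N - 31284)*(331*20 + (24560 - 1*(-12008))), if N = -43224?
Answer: -3217851504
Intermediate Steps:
(N - 31284)*(331*20 + (24560 - 1*(-12008))) = (-43224 - 31284)*(331*20 + (24560 - 1*(-12008))) = -74508*(6620 + (24560 + 12008)) = -74508*(6620 + 36568) = -74508*43188 = -3217851504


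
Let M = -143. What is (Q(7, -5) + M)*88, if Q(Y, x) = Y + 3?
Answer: -11704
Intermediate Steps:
Q(Y, x) = 3 + Y
(Q(7, -5) + M)*88 = ((3 + 7) - 143)*88 = (10 - 143)*88 = -133*88 = -11704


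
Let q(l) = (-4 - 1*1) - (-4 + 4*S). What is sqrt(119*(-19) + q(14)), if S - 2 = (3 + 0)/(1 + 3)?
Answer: I*sqrt(2273) ≈ 47.676*I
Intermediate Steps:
S = 11/4 (S = 2 + (3 + 0)/(1 + 3) = 2 + 3/4 = 11/4 ≈ 2.7500)
q(l) = -12 (q(l) = (-4 - 1*1) - (-4 + 4*(11/4)) = (-4 - 1) - (-4 + 11) = -5 - 1*7 = -5 - 7 = -12)
sqrt(119*(-19) + q(14)) = sqrt(119*(-19) - 12) = sqrt(-2261 - 12) = sqrt(-2273) = I*sqrt(2273)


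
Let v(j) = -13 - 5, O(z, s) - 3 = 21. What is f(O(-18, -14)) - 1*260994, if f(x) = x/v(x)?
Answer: -782986/3 ≈ -2.6100e+5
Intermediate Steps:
O(z, s) = 24 (O(z, s) = 3 + 21 = 24)
v(j) = -18
f(x) = -x/18 (f(x) = x/(-18) = x*(-1/18) = -x/18)
f(O(-18, -14)) - 1*260994 = -1/18*24 - 1*260994 = -4/3 - 260994 = -782986/3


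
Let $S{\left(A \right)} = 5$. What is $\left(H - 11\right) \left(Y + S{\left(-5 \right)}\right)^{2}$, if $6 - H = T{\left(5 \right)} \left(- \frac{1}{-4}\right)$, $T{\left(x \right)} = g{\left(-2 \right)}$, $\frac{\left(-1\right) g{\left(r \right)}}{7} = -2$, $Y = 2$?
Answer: $- \frac{833}{2} \approx -416.5$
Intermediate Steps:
$g{\left(r \right)} = 14$ ($g{\left(r \right)} = \left(-7\right) \left(-2\right) = 14$)
$T{\left(x \right)} = 14$
$H = \frac{5}{2}$ ($H = 6 - 14 \left(- \frac{1}{-4}\right) = 6 - 14 \left(\left(-1\right) \left(- \frac{1}{4}\right)\right) = 6 - 14 \cdot \frac{1}{4} = 6 - \frac{7}{2} = \frac{5}{2} \approx 2.5$)
$\left(H - 11\right) \left(Y + S{\left(-5 \right)}\right)^{2} = \left(\frac{5}{2} - 11\right) \left(2 + 5\right)^{2} = - \frac{17 \cdot 7^{2}}{2} = \left(- \frac{17}{2}\right) 49 = - \frac{833}{2}$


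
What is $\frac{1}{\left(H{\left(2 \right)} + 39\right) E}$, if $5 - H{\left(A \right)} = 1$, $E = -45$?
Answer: $- \frac{1}{1935} \approx -0.0005168$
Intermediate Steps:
$H{\left(A \right)} = 4$ ($H{\left(A \right)} = 5 - 1 = 4$)
$\frac{1}{\left(H{\left(2 \right)} + 39\right) E} = \frac{1}{\left(4 + 39\right) \left(-45\right)} = \frac{1}{43 \left(-45\right)} = \frac{1}{-1935} = - \frac{1}{1935}$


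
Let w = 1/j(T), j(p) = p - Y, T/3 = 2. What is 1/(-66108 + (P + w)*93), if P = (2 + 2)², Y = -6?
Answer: -4/258449 ≈ -1.5477e-5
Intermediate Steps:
T = 6 (T = 3*2 = 6)
P = 16 (P = 4² = 16)
j(p) = 6 + p (j(p) = p - 1*(-6) = p + 6 = 6 + p)
w = 1/12 (w = 1/(6 + 6) = 1/12 ≈ 0.083333)
1/(-66108 + (P + w)*93) = 1/(-66108 + (16 + 1/12)*93) = 1/(-66108 + (193/12)*93) = 1/(-66108 + 5983/4) = 1/(-258449/4) = -4/258449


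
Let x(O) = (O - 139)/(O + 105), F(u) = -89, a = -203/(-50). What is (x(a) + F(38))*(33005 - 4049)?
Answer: -749905536/287 ≈ -2.6129e+6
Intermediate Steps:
a = 203/50 (a = -203*(-1/50) = 203/50 ≈ 4.0600)
x(O) = (-139 + O)/(105 + O)
(x(a) + F(38))*(33005 - 4049) = ((-139 + 203/50)/(105 + 203/50) - 89)*(33005 - 4049) = (-6747/50/(5453/50) - 89)*28956 = ((50/5453)*(-6747/50) - 89)*28956 = (-6747/5453 - 89)*28956 = -492064/5453*28956 = -749905536/287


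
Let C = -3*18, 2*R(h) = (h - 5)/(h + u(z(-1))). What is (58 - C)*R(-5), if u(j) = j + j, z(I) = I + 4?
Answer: -560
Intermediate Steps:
z(I) = 4 + I
u(j) = 2*j
R(h) = (-5 + h)/(2*(6 + h)) (R(h) = ((h - 5)/(h + 2*(4 - 1)))/2 = ((-5 + h)/(h + 2*3))/2 = ((-5 + h)/(h + 6))/2 = ((-5 + h)/(6 + h))/2 = (-5 + h)/(2*(6 + h)))
C = -54
(58 - C)*R(-5) = (58 - 1*(-54))*((-5 - 5)/(2*(6 - 5))) = (58 + 54)*((1/2)*(-10)/1) = 112*((1/2)*1*(-10)) = 112*(-5) = -560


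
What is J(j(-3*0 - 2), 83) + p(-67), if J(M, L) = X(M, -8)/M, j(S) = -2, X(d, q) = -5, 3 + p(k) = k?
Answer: -135/2 ≈ -67.500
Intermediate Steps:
p(k) = -3 + k
J(M, L) = -5/M
J(j(-3*0 - 2), 83) + p(-67) = -5/(-2) + (-3 - 67) = -5*(-1/2) - 70 = 5/2 - 70 = -135/2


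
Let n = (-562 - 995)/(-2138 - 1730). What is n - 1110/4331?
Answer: 2449887/16752308 ≈ 0.14624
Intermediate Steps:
n = 1557/3868 (n = -1557/(-3868) = -1557*(-1/3868) = 1557/3868 ≈ 0.40253)
n - 1110/4331 = 1557/3868 - 1110/4331 = 2449887/16752308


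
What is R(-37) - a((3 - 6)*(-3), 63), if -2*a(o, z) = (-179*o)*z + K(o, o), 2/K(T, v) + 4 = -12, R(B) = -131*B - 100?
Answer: -735993/16 ≈ -46000.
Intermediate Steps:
R(B) = -100 - 131*B
K(T, v) = -1/8 (K(T, v) = 2/(-4 - 12) = 2/(-16) = 2*(-1/16) = -1/8)
a(o, z) = 1/16 + 179*o*z/2 (a(o, z) = -((-179*o)*z - 1/8)/2 = -(-179*o*z - 1/8)/2 = -(-1/8 - 179*o*z)/2 = 1/16 + 179*o*z/2)
R(-37) - a((3 - 6)*(-3), 63) = (-100 - 131*(-37)) - (1/16 + (179/2)*((3 - 6)*(-3))*63) = (-100 + 4847) - (1/16 + (179/2)*(-3*(-3))*63) = 4747 - (1/16 + (179/2)*9*63) = 4747 - (1/16 + 101493/2) = 4747 - 1*811945/16 = 4747 - 811945/16 = -735993/16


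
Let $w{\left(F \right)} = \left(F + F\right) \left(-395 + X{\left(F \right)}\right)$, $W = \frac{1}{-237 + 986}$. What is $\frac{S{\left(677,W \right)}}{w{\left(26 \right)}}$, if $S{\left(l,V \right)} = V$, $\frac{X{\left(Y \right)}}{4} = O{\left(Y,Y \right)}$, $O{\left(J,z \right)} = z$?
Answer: $- \frac{1}{11333868} \approx -8.8231 \cdot 10^{-8}$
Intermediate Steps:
$X{\left(Y \right)} = 4 Y$
$W = \frac{1}{749} \approx 0.0013351$
$w{\left(F \right)} = 2 F \left(-395 + 4 F\right)$ ($w{\left(F \right)} = \left(F + F\right) \left(-395 + 4 F\right) = 2 F \left(-395 + 4 F\right)$)
$\frac{S{\left(677,W \right)}}{w{\left(26 \right)}} = \frac{1}{749 \cdot 2 \cdot 26 \left(-395 + 4 \cdot 26\right)} = \frac{1}{749 \cdot 2 \cdot 26 \left(-395 + 104\right)} = \frac{1}{749 \cdot 2 \cdot 26 \left(-291\right)} = \frac{1}{749 \left(-15132\right)} = \frac{1}{749} \left(- \frac{1}{15132}\right) = - \frac{1}{11333868}$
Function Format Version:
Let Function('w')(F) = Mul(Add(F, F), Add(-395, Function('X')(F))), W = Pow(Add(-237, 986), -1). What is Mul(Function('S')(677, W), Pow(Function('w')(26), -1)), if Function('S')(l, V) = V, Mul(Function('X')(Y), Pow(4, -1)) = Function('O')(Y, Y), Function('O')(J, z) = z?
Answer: Rational(-1, 11333868) ≈ -8.8231e-8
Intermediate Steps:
Function('X')(Y) = Mul(4, Y)
W = Rational(1, 749) (W = Pow(749, -1) = Rational(1, 749) ≈ 0.0013351)
Function('w')(F) = Mul(2, F, Add(-395, Mul(4, F))) (Function('w')(F) = Mul(Add(F, F), Add(-395, Mul(4, F))) = Mul(Mul(2, F), Add(-395, Mul(4, F))) = Mul(2, F, Add(-395, Mul(4, F))))
Mul(Function('S')(677, W), Pow(Function('w')(26), -1)) = Mul(Rational(1, 749), Pow(Mul(2, 26, Add(-395, Mul(4, 26))), -1)) = Mul(Rational(1, 749), Pow(Mul(2, 26, Add(-395, 104)), -1)) = Mul(Rational(1, 749), Pow(Mul(2, 26, -291), -1)) = Mul(Rational(1, 749), Pow(-15132, -1)) = Mul(Rational(1, 749), Rational(-1, 15132)) = Rational(-1, 11333868)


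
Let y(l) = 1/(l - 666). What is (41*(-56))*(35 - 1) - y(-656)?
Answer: -103200607/1322 ≈ -78064.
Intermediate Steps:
y(l) = 1/(-666 + l)
(41*(-56))*(35 - 1) - y(-656) = (41*(-56))*(35 - 1) - 1/(-666 - 656) = -2296*34 - 1/(-1322) = -78064 - 1*(-1/1322) = -78064 + 1/1322 = -103200607/1322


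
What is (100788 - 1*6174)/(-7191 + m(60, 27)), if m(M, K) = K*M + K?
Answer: -15769/924 ≈ -17.066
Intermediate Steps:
m(M, K) = K + K*M
(100788 - 1*6174)/(-7191 + m(60, 27)) = (100788 - 1*6174)/(-7191 + 27*(1 + 60)) = (100788 - 6174)/(-7191 + 27*61) = 94614/(-7191 + 1647) = 94614/(-5544) = 94614*(-1/5544) = -15769/924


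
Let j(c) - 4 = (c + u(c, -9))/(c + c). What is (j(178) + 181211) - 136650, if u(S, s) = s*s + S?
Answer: 15865577/356 ≈ 44566.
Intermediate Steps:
u(S, s) = S + s² (u(S, s) = s² + S = S + s²)
j(c) = 4 + (81 + 2*c)/(2*c) (j(c) = 4 + (c + (c + (-9)²))/(c + c) = 4 + (c + (c + 81))/((2*c)) = 4 + (c + (81 + c))*(1/(2*c)) = 4 + (81 + 2*c)*(1/(2*c)) = 4 + (81 + 2*c)/(2*c))
(j(178) + 181211) - 136650 = ((5 + (81/2)/178) + 181211) - 136650 = ((5 + (81/2)*(1/178)) + 181211) - 136650 = ((5 + 81/356) + 181211) - 136650 = (1861/356 + 181211) - 136650 = 64512977/356 - 136650 = 15865577/356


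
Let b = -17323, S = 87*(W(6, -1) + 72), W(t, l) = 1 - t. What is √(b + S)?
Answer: I*√11494 ≈ 107.21*I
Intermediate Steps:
S = 5829 (S = 87*((1 - 1*6) + 72) = 87*((1 - 6) + 72) = 87*(-5 + 72) = 87*67 = 5829)
√(b + S) = √(-17323 + 5829) = √(-11494) = I*√11494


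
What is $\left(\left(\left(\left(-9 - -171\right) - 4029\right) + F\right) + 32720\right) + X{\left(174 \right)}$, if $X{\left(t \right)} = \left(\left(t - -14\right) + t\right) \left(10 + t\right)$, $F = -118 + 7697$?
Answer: $103040$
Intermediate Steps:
$F = 7579$
$X{\left(t \right)} = \left(10 + t\right) \left(14 + 2 t\right)$ ($X{\left(t \right)} = \left(\left(t + 14\right) + t\right) \left(10 + t\right) = \left(\left(14 + t\right) + t\right) \left(10 + t\right) = \left(14 + 2 t\right) \left(10 + t\right) = \left(10 + t\right) \left(14 + 2 t\right)$)
$\left(\left(\left(\left(-9 - -171\right) - 4029\right) + F\right) + 32720\right) + X{\left(174 \right)} = \left(\left(\left(\left(-9 - -171\right) - 4029\right) + 7579\right) + 32720\right) + \left(140 + 2 \cdot 174^{2} + 34 \cdot 174\right) = \left(\left(\left(\left(-9 + 171\right) - 4029\right) + 7579\right) + 32720\right) + \left(140 + 2 \cdot 30276 + 5916\right) = \left(\left(\left(162 - 4029\right) + 7579\right) + 32720\right) + \left(140 + 60552 + 5916\right) = \left(\left(-3867 + 7579\right) + 32720\right) + 66608 = \left(3712 + 32720\right) + 66608 = 36432 + 66608 = 103040$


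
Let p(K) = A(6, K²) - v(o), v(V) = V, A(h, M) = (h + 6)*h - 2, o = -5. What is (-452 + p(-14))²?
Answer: 142129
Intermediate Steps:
A(h, M) = -2 + h*(6 + h) (A(h, M) = (6 + h)*h - 2 = h*(6 + h) - 2 = -2 + h*(6 + h))
p(K) = 75 (p(K) = (-2 + 6² + 6*6) - 1*(-5) = (-2 + 36 + 36) + 5 = 70 + 5 = 75)
(-452 + p(-14))² = (-452 + 75)² = (-377)² = 142129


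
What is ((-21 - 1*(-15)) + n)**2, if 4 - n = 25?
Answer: 729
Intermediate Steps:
n = -21 (n = 4 - 1*25 = 4 - 25 = -21)
((-21 - 1*(-15)) + n)**2 = ((-21 - 1*(-15)) - 21)**2 = ((-21 + 15) - 21)**2 = (-6 - 21)**2 = (-27)**2 = 729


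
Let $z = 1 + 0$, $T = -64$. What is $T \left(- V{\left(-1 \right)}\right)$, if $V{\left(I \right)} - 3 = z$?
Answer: $256$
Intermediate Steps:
$z = 1$
$V{\left(I \right)} = 4$ ($V{\left(I \right)} = 3 + 1 = 4$)
$T \left(- V{\left(-1 \right)}\right) = - 64 \left(\left(-1\right) 4\right) = \left(-64\right) \left(-4\right) = 256$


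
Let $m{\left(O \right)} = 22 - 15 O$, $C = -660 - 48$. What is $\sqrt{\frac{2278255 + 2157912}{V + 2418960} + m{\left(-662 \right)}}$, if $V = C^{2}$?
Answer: $\frac{23 \sqrt{10028438883390}}{730056} \approx 99.767$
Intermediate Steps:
$C = -708$ ($C = -660 - 48 = -708$)
$V = 501264$ ($V = \left(-708\right)^{2} = 501264$)
$\sqrt{\frac{2278255 + 2157912}{V + 2418960} + m{\left(-662 \right)}} = \sqrt{\frac{2278255 + 2157912}{501264 + 2418960} + \left(22 - -9930\right)} = \sqrt{\frac{4436167}{2920224} + \left(22 + 9930\right)} = \sqrt{4436167 \cdot \frac{1}{2920224} + 9952} = \sqrt{\frac{4436167}{2920224} + 9952} = \sqrt{\frac{29066505415}{2920224}} = \frac{23 \sqrt{10028438883390}}{730056}$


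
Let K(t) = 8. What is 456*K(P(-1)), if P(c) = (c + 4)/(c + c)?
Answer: 3648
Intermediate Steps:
P(c) = (4 + c)/(2*c) (P(c) = (4 + c)/((2*c)) = (4 + c)*(1/(2*c)) = (4 + c)/(2*c))
456*K(P(-1)) = 456*8 = 3648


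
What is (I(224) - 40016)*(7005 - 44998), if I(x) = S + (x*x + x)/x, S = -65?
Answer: 1514249008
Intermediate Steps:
I(x) = -65 + (x + x²)/x (I(x) = -65 + (x*x + x)/x = -65 + (x² + x)/x = -65 + (x + x²)/x)
(I(224) - 40016)*(7005 - 44998) = ((-64 + 224) - 40016)*(7005 - 44998) = (160 - 40016)*(-37993) = -39856*(-37993) = 1514249008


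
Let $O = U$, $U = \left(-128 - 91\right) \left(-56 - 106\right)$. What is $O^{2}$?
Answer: $1258688484$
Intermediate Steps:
$U = 35478$ ($U = \left(-219\right) \left(-162\right) = 35478$)
$O = 35478$
$O^{2} = 35478^{2} = 1258688484$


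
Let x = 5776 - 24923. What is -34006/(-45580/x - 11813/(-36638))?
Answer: -23855473770716/1896143551 ≈ -12581.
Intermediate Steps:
x = -19147
-34006/(-45580/x - 11813/(-36638)) = -34006/(-45580/(-19147) - 11813/(-36638)) = -34006/(-45580*(-1/19147) - 11813*(-1/36638)) = -34006/(45580/19147 + 11813/36638) = -34006/1896143551/701507786 = -34006*701507786/1896143551 = -23855473770716/1896143551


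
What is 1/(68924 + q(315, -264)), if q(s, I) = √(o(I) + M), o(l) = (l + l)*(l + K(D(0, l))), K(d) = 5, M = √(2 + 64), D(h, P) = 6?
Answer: 1/(68924 + √(136752 + √66)) ≈ 1.4431e-5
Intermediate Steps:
M = √66 ≈ 8.1240
o(l) = 2*l*(5 + l) (o(l) = (l + l)*(l + 5) = (2*l)*(5 + l) = 2*l*(5 + l))
q(s, I) = √(√66 + 2*I*(5 + I)) (q(s, I) = √(2*I*(5 + I) + √66) = √(√66 + 2*I*(5 + I)))
1/(68924 + q(315, -264)) = 1/(68924 + √(√66 + 2*(-264)*(5 - 264))) = 1/(68924 + √(√66 + 2*(-264)*(-259))) = 1/(68924 + √(√66 + 136752)) = 1/(68924 + √(136752 + √66))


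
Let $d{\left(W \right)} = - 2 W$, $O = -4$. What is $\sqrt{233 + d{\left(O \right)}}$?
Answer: $\sqrt{241} \approx 15.524$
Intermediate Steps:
$\sqrt{233 + d{\left(O \right)}} = \sqrt{233 - -8} = \sqrt{233 + 8} = \sqrt{241}$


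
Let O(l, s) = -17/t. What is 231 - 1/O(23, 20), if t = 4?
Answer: 3931/17 ≈ 231.24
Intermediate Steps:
O(l, s) = -17/4
231 - 1/O(23, 20) = 231 - 1/(-17/4) = 231 - 1*(-4/17) = 231 + 4/17 = 3931/17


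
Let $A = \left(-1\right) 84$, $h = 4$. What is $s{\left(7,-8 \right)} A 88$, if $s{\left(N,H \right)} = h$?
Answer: $-29568$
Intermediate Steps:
$s{\left(N,H \right)} = 4$
$A = -84$
$s{\left(7,-8 \right)} A 88 = 4 \left(-84\right) 88 = \left(-336\right) 88 = -29568$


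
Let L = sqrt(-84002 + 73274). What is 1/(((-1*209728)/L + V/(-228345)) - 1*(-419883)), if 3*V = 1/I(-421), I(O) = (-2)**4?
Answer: 7515883635787626287760/3155865160154510664096593909 - 2099619786976358400*I*sqrt(298)/3155865160154510664096593909 ≈ 2.3816e-6 - 1.1485e-8*I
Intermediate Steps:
I(O) = 16
L = 6*I*sqrt(298) (L = sqrt(-10728) = 6*I*sqrt(298) ≈ 103.58*I)
V = 1/48 (V = (1/3)/16 = (1/3)*(1/16) = 1/48 ≈ 0.020833)
1/(((-1*209728)/L + V/(-228345)) - 1*(-419883)) = 1/(((-1*209728)/((6*I*sqrt(298))) + (1/48)/(-228345)) - 1*(-419883)) = 1/((-(-52432)*I*sqrt(298)/447 + (1/48)*(-1/228345)) + 419883) = 1/((52432*I*sqrt(298)/447 - 1/10960560) + 419883) = 1/((-1/10960560 + 52432*I*sqrt(298)/447) + 419883) = 1/(4602152814479/10960560 + 52432*I*sqrt(298)/447)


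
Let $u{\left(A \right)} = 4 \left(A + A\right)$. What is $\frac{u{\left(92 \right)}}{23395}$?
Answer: $\frac{736}{23395} \approx 0.03146$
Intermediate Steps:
$u{\left(A \right)} = 8 A$ ($u{\left(A \right)} = 4 \cdot 2 A = 8 A$)
$\frac{u{\left(92 \right)}}{23395} = \frac{8 \cdot 92}{23395} = 736 \cdot \frac{1}{23395} = \frac{736}{23395}$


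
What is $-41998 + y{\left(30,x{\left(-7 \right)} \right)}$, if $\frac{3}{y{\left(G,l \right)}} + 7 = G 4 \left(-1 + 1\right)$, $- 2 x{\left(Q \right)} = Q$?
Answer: $- \frac{293989}{7} \approx -41998.0$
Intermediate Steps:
$x{\left(Q \right)} = - \frac{Q}{2}$
$y{\left(G,l \right)} = - \frac{3}{7}$ ($y{\left(G,l \right)} = \frac{3}{-7 + G 4 \left(-1 + 1\right)} = \frac{3}{-7 + 4 G 0} = \frac{3}{-7 + 0} = \frac{3}{-7} = 3 \left(- \frac{1}{7}\right) = - \frac{3}{7}$)
$-41998 + y{\left(30,x{\left(-7 \right)} \right)} = -41998 - \frac{3}{7} = - \frac{293989}{7}$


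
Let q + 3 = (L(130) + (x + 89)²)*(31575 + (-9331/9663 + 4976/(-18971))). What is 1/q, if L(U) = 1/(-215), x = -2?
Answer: 126730245/30286213306012549 ≈ 4.1844e-9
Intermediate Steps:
L(U) = -1/215
q = 30286213306012549/126730245 (q = -3 + (-1/215 + (-2 + 89)²)*(31575 + (-9331/9663 + 4976/(-18971))) = -3 + (-1/215 + 87²)*(31575 + (-9331*1/9663 + 4976*(-1/18971))) = -3 + (-1/215 + 7569)*(31575 + (-9331/9663 - 16/61)) = -3 + 1627334*(31575 - 723799/589443)/215 = -3 + (1627334/215)*(18610938926/589443) = -3 + 30286213686203284/126730245 = 30286213306012549/126730245 ≈ 2.3898e+8)
1/q = 1/(30286213306012549/126730245) = 126730245/30286213306012549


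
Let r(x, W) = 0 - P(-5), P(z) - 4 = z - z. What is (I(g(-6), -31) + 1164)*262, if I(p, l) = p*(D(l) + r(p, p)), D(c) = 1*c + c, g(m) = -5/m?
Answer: 290558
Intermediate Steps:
P(z) = 4 (P(z) = 4 + (z - z) = 4 + 0 = 4)
r(x, W) = -4 (r(x, W) = 0 - 1*4 = 0 - 4 = -4)
D(c) = 2*c (D(c) = c + c = 2*c)
I(p, l) = p*(-4 + 2*l) (I(p, l) = p*(2*l - 4) = p*(-4 + 2*l))
(I(g(-6), -31) + 1164)*262 = (2*(-5/(-6))*(-2 - 31) + 1164)*262 = (2*(-5*(-⅙))*(-33) + 1164)*262 = (2*(⅚)*(-33) + 1164)*262 = (-55 + 1164)*262 = 1109*262 = 290558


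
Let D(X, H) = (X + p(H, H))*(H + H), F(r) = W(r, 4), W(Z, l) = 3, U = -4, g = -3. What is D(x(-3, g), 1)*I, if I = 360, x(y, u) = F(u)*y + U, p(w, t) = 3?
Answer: -7200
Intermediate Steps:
F(r) = 3
x(y, u) = -4 + 3*y (x(y, u) = 3*y - 4 = -4 + 3*y)
D(X, H) = 2*H*(3 + X) (D(X, H) = (X + 3)*(H + H) = (3 + X)*(2*H) = 2*H*(3 + X))
D(x(-3, g), 1)*I = (2*1*(3 + (-4 + 3*(-3))))*360 = (2*1*(3 + (-4 - 9)))*360 = (2*1*(3 - 13))*360 = (2*1*(-10))*360 = -20*360 = -7200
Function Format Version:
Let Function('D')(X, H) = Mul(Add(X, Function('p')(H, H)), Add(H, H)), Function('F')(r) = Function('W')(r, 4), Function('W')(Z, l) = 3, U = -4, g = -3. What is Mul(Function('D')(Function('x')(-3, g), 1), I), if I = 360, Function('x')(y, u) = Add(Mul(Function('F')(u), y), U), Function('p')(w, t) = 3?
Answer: -7200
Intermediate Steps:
Function('F')(r) = 3
Function('x')(y, u) = Add(-4, Mul(3, y)) (Function('x')(y, u) = Add(Mul(3, y), -4) = Add(-4, Mul(3, y)))
Function('D')(X, H) = Mul(2, H, Add(3, X)) (Function('D')(X, H) = Mul(Add(X, 3), Add(H, H)) = Mul(Add(3, X), Mul(2, H)) = Mul(2, H, Add(3, X)))
Mul(Function('D')(Function('x')(-3, g), 1), I) = Mul(Mul(2, 1, Add(3, Add(-4, Mul(3, -3)))), 360) = Mul(Mul(2, 1, Add(3, Add(-4, -9))), 360) = Mul(Mul(2, 1, Add(3, -13)), 360) = Mul(Mul(2, 1, -10), 360) = Mul(-20, 360) = -7200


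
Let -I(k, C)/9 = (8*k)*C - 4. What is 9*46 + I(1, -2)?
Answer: 594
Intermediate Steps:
I(k, C) = 36 - 72*C*k (I(k, C) = -9*((8*k)*C - 4) = -9*(8*C*k - 4) = -9*(-4 + 8*C*k) = 36 - 72*C*k)
9*46 + I(1, -2) = 9*46 + (36 - 72*(-2)*1) = 414 + (36 + 144) = 414 + 180 = 594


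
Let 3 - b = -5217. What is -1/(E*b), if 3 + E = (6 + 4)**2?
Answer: -1/506340 ≈ -1.9750e-6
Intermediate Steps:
b = 5220 (b = 3 - 1*(-5217) = 3 + 5217 = 5220)
E = 97 (E = -3 + (6 + 4)**2 = -3 + 10**2 = -3 + 100 = 97)
-1/(E*b) = -1/(97*5220) = -1/506340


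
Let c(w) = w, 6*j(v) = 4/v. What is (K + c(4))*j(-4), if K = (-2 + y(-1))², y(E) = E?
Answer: -13/6 ≈ -2.1667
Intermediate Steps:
j(v) = 2/(3*v) (j(v) = (4/v)/6 = 2/(3*v))
K = 9 (K = (-2 - 1)² = (-3)² = 9)
(K + c(4))*j(-4) = (9 + 4)*((⅔)/(-4)) = 13*((⅔)*(-¼)) = 13*(-⅙) = -13/6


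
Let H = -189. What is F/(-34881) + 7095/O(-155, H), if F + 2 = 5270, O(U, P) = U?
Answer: -16553149/360437 ≈ -45.925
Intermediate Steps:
F = 5268 (F = -2 + 5270 = 5268)
F/(-34881) + 7095/O(-155, H) = 5268/(-34881) + 7095/(-155) = 5268*(-1/34881) + 7095*(-1/155) = -1756/11627 - 1419/31 = -16553149/360437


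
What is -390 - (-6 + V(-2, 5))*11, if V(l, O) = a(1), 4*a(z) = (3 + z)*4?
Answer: -368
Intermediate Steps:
a(z) = 3 + z (a(z) = ((3 + z)*4)/4 = (12 + 4*z)/4 = 3 + z)
V(l, O) = 4 (V(l, O) = 3 + 1 = 4)
-390 - (-6 + V(-2, 5))*11 = -390 - (-6 + 4)*11 = -390 - (-2)*11 = -390 - 1*(-22) = -390 + 22 = -368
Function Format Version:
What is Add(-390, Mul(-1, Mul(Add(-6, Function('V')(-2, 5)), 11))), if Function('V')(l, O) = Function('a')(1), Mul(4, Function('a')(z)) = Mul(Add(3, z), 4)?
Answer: -368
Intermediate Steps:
Function('a')(z) = Add(3, z) (Function('a')(z) = Mul(Rational(1, 4), Mul(Add(3, z), 4)) = Mul(Rational(1, 4), Add(12, Mul(4, z))) = Add(3, z))
Function('V')(l, O) = 4 (Function('V')(l, O) = Add(3, 1) = 4)
Add(-390, Mul(-1, Mul(Add(-6, Function('V')(-2, 5)), 11))) = Add(-390, Mul(-1, Mul(Add(-6, 4), 11))) = Add(-390, Mul(-1, Mul(-2, 11))) = Add(-390, Mul(-1, -22)) = Add(-390, 22) = -368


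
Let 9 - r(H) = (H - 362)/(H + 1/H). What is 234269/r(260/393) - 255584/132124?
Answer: 59164112748335/44329881139 ≈ 1334.6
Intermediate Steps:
r(H) = 9 - (-362 + H)/(H + 1/H) (r(H) = 9 - (H - 362)/(H + 1/H) = 9 - (-362 + H)/(H + 1/H))
234269/r(260/393) - 255584/132124 = 234269/(((9 + 8*(260/393)**2 + 362*(260/393))/(1 + (260/393)**2))) - 255584/132124 = 234269/(((9 + 8*(260*(1/393))**2 + 362*(260*(1/393)))/(1 + (260*(1/393))**2))) - 255584*1/132124 = 234269/(((9 + 8*(260/393)**2 + 362*(260/393))/(1 + (260/393)**2))) - 63896/33031 = 234269/(((9 + 8*(67600/154449) + 94120/393)/(1 + 67600/154449))) - 63896/33031 = 234269/(((9 + 540800/154449 + 94120/393)/(222049/154449))) - 63896/33031 = 234269/(((154449/222049)*(38920001/154449))) - 63896/33031 = 234269/(38920001/222049) - 63896/33031 = 234269*(222049/38920001) - 63896/33031 = 52019197181/38920001 - 63896/33031 = 59164112748335/44329881139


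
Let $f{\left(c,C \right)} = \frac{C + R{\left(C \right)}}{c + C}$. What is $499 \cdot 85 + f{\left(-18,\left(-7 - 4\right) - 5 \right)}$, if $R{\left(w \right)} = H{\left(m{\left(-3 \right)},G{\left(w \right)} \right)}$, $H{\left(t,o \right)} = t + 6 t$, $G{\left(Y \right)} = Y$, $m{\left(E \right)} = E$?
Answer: $\frac{1442147}{34} \approx 42416.0$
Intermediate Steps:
$H{\left(t,o \right)} = 7 t$
$R{\left(w \right)} = -21$ ($R{\left(w \right)} = 7 \left(-3\right) = -21$)
$f{\left(c,C \right)} = \frac{-21 + C}{C + c}$ ($f{\left(c,C \right)} = \frac{C - 21}{c + C} = \frac{-21 + C}{C + c}$)
$499 \cdot 85 + f{\left(-18,\left(-7 - 4\right) - 5 \right)} = 499 \cdot 85 + \frac{-21 - 16}{\left(\left(-7 - 4\right) - 5\right) - 18} = 42415 + \frac{-21 - 16}{\left(-11 - 5\right) - 18} = 42415 + \frac{-21 - 16}{-16 - 18} = 42415 + \frac{1}{-34} \left(-37\right) = 42415 - - \frac{37}{34} = 42415 + \frac{37}{34} = \frac{1442147}{34}$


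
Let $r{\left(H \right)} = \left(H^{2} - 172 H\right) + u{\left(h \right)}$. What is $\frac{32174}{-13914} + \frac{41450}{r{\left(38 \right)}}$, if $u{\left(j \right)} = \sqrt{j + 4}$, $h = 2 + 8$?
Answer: $- \frac{37709580979}{3607684533} - \frac{829 \sqrt{14}}{518569} \approx -10.459$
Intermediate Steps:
$h = 10$
$u{\left(j \right)} = \sqrt{4 + j}$
$r{\left(H \right)} = \sqrt{14} + H^{2} - 172 H$ ($r{\left(H \right)} = \left(H^{2} - 172 H\right) + \sqrt{4 + 10} = \left(H^{2} - 172 H\right) + \sqrt{14} = \sqrt{14} + H^{2} - 172 H$)
$\frac{32174}{-13914} + \frac{41450}{r{\left(38 \right)}} = \frac{32174}{-13914} + \frac{41450}{\sqrt{14} + 38^{2} - 6536} = 32174 \left(- \frac{1}{13914}\right) + \frac{41450}{\sqrt{14} + 1444 - 6536} = - \frac{16087}{6957} + \frac{41450}{-5092 + \sqrt{14}}$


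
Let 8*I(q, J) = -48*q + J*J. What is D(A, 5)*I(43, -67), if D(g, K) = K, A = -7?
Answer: 12125/8 ≈ 1515.6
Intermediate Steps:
I(q, J) = -6*q + J**2/8 (I(q, J) = (-48*q + J*J)/8 = (-48*q + J**2)/8 = (J**2 - 48*q)/8 = -6*q + J**2/8)
D(A, 5)*I(43, -67) = 5*(-6*43 + (1/8)*(-67)**2) = 5*(-258 + (1/8)*4489) = 5*(-258 + 4489/8) = 5*(2425/8) = 12125/8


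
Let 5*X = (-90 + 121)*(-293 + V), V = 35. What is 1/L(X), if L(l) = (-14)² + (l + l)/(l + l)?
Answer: 1/197 ≈ 0.0050761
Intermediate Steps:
X = -7998/5 (X = ((-90 + 121)*(-293 + 35))/5 = (31*(-258))/5 = (⅕)*(-7998) = -7998/5 ≈ -1599.6)
L(l) = 197 (L(l) = 196 + (2*l)/((2*l)) = 196 + (2*l)*(1/(2*l)) = 196 + 1 = 197)
1/L(X) = 1/197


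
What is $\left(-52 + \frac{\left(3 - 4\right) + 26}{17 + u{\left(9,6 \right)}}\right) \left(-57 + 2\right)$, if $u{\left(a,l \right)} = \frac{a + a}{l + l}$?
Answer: $\frac{103070}{37} \approx 2785.7$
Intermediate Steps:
$u{\left(a,l \right)} = \frac{a}{l}$ ($u{\left(a,l \right)} = \frac{2 a}{2 l} = 2 a \frac{1}{2 l} = \frac{a}{l}$)
$\left(-52 + \frac{\left(3 - 4\right) + 26}{17 + u{\left(9,6 \right)}}\right) \left(-57 + 2\right) = \left(-52 + \frac{\left(3 - 4\right) + 26}{17 + \frac{9}{6}}\right) \left(-57 + 2\right) = \left(-52 + \frac{\left(3 - 4\right) + 26}{17 + 9 \cdot \frac{1}{6}}\right) \left(-55\right) = \left(-52 + \frac{-1 + 26}{17 + \frac{3}{2}}\right) \left(-55\right) = \left(-52 + \frac{25}{\frac{37}{2}}\right) \left(-55\right) = \left(-52 + 25 \cdot \frac{2}{37}\right) \left(-55\right) = \left(-52 + \frac{50}{37}\right) \left(-55\right) = \left(- \frac{1874}{37}\right) \left(-55\right) = \frac{103070}{37}$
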